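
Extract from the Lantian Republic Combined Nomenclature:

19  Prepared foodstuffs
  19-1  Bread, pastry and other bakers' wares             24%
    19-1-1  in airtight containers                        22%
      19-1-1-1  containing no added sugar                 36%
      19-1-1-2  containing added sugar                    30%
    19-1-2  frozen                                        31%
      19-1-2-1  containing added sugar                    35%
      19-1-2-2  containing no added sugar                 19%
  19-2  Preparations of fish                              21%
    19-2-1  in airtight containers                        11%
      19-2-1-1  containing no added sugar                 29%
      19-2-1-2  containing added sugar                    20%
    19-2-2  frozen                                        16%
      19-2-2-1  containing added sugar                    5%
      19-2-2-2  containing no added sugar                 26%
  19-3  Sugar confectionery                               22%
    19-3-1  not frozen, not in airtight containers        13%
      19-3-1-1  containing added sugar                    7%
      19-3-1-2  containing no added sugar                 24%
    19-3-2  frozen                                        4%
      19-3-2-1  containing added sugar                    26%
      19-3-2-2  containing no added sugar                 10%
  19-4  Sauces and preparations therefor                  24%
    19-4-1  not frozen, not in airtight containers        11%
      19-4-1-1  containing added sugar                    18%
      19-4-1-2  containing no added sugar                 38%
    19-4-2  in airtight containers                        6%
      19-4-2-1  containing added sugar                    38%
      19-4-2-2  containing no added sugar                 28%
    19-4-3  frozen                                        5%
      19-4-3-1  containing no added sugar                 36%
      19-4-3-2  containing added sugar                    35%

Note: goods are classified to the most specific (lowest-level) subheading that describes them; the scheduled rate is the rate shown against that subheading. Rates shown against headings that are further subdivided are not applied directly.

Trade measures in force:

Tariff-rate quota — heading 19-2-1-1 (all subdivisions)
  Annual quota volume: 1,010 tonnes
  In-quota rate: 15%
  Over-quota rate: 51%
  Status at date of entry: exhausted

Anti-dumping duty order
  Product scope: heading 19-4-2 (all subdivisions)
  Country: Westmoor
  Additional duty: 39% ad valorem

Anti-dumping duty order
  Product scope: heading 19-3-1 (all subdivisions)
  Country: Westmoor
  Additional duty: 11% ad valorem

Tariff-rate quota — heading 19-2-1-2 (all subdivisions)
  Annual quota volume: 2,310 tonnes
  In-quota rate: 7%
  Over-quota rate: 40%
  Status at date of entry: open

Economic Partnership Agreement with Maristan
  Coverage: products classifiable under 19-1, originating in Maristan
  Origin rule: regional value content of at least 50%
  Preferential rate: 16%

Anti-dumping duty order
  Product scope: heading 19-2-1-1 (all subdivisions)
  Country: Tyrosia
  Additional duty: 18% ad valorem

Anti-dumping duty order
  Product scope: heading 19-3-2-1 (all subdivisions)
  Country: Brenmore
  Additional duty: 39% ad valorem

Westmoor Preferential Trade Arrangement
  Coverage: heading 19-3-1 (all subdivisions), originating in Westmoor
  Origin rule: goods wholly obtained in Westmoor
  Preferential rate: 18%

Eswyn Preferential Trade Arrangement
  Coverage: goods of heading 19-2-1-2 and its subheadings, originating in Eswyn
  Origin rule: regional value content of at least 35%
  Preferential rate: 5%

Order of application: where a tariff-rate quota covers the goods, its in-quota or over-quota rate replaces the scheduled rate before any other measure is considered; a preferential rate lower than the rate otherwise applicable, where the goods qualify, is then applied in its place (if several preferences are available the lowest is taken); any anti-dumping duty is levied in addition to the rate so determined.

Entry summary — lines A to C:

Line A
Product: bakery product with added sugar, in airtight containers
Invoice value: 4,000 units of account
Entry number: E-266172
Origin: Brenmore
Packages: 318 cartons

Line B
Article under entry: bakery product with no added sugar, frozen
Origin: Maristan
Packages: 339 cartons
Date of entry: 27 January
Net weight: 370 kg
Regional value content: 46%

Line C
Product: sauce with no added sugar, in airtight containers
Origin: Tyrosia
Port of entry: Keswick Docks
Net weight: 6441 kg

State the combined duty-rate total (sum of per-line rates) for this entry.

77%

Line A: bakery product → 19-1; in airtight containers → 19-1-1; with added sugar → 19-1-1-2. Scheduled 30%. No special measure applies. → 30%.
Line B: bakery product → 19-1; frozen → 19-1-2; with no added sugar → 19-1-2-2. Scheduled 19%. Maristan agreement on 19-1: RVC < 50%. → 19%.
Line C: sauce → 19-4; in airtight containers → 19-4-2; with no added sugar → 19-4-2-2. Scheduled 28%. No special measure applies. → 28%.
Sum: 30% + 19% + 28% = 77%.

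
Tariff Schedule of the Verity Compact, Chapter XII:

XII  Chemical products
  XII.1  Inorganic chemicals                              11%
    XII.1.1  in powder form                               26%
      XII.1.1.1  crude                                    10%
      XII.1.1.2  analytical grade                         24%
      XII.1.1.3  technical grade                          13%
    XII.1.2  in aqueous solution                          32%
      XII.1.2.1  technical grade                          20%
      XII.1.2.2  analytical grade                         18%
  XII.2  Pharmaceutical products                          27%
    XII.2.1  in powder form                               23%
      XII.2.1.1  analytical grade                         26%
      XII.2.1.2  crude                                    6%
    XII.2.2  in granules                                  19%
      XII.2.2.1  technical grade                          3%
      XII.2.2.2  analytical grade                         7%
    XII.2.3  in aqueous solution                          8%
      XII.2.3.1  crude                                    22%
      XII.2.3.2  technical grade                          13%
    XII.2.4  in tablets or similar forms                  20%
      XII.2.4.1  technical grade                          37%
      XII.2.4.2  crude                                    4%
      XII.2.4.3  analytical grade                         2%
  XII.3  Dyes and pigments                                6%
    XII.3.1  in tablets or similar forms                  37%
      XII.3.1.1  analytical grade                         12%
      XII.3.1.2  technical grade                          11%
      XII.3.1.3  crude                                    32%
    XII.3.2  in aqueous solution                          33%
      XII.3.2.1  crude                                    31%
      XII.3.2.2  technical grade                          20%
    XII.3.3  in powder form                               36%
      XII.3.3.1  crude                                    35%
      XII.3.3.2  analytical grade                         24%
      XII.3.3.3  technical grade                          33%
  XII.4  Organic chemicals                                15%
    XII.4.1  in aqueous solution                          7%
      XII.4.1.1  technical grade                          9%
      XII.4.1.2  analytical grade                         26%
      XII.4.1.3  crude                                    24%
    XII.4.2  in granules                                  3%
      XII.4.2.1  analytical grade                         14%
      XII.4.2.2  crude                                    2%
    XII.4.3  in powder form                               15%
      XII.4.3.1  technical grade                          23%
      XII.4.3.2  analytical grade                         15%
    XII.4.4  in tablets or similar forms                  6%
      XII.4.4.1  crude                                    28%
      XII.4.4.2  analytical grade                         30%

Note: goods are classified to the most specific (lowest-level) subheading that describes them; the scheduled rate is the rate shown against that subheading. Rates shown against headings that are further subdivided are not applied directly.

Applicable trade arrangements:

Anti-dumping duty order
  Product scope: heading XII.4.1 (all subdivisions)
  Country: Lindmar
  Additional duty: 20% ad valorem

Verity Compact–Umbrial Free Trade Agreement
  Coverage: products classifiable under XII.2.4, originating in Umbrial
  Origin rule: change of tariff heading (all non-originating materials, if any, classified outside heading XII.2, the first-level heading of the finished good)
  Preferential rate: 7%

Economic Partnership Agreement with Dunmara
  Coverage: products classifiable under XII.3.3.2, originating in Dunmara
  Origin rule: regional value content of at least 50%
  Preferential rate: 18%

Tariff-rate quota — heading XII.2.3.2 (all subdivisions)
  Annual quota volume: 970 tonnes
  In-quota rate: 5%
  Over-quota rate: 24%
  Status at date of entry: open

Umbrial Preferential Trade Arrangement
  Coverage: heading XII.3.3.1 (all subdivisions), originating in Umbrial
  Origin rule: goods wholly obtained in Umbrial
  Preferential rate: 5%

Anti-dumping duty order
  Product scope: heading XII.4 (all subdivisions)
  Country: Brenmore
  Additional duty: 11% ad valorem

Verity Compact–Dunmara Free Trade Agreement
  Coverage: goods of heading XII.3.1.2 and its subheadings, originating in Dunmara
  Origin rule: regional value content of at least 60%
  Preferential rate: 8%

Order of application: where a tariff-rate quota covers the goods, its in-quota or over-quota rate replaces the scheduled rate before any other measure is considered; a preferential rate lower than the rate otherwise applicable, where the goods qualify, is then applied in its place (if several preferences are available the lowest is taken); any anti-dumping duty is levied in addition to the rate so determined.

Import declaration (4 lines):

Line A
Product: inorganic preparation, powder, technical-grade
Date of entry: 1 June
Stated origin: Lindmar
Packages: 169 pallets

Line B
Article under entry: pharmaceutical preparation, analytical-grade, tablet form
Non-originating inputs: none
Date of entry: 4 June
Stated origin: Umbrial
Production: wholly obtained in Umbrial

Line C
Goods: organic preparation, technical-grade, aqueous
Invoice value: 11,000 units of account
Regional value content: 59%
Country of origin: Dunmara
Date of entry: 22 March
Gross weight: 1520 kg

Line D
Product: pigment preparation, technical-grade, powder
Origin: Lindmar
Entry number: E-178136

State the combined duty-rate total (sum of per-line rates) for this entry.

Line A: inorganic → XII.1; powder → XII.1.1; technical-grade → XII.1.1.3. Scheduled 13%. No special measure applies. → 13%.
Line B: pharmaceutical → XII.2; tablet form → XII.2.4; analytical-grade → XII.2.4.3. Scheduled 2%. Umbrial agreement on XII.2.4: CTH met → 7% available; Umbrial agreement on XII.3.3.1: XII.2.4.3 not covered; preference 7% not lower than 2% → no reduction. → 2%.
Line C: organic → XII.4; aqueous → XII.4.1; technical-grade → XII.4.1.1. Scheduled 9%. Dunmara agreement on XII.3.3.2: XII.4.1.1 not covered; Dunmara agreement on XII.3.1.2: XII.4.1.1 not covered. → 9%.
Line D: pigment → XII.3; powder → XII.3.3; technical-grade → XII.3.3.3. Scheduled 33%. No special measure applies. → 33%.
Sum: 13% + 2% + 9% + 33% = 57%.

57%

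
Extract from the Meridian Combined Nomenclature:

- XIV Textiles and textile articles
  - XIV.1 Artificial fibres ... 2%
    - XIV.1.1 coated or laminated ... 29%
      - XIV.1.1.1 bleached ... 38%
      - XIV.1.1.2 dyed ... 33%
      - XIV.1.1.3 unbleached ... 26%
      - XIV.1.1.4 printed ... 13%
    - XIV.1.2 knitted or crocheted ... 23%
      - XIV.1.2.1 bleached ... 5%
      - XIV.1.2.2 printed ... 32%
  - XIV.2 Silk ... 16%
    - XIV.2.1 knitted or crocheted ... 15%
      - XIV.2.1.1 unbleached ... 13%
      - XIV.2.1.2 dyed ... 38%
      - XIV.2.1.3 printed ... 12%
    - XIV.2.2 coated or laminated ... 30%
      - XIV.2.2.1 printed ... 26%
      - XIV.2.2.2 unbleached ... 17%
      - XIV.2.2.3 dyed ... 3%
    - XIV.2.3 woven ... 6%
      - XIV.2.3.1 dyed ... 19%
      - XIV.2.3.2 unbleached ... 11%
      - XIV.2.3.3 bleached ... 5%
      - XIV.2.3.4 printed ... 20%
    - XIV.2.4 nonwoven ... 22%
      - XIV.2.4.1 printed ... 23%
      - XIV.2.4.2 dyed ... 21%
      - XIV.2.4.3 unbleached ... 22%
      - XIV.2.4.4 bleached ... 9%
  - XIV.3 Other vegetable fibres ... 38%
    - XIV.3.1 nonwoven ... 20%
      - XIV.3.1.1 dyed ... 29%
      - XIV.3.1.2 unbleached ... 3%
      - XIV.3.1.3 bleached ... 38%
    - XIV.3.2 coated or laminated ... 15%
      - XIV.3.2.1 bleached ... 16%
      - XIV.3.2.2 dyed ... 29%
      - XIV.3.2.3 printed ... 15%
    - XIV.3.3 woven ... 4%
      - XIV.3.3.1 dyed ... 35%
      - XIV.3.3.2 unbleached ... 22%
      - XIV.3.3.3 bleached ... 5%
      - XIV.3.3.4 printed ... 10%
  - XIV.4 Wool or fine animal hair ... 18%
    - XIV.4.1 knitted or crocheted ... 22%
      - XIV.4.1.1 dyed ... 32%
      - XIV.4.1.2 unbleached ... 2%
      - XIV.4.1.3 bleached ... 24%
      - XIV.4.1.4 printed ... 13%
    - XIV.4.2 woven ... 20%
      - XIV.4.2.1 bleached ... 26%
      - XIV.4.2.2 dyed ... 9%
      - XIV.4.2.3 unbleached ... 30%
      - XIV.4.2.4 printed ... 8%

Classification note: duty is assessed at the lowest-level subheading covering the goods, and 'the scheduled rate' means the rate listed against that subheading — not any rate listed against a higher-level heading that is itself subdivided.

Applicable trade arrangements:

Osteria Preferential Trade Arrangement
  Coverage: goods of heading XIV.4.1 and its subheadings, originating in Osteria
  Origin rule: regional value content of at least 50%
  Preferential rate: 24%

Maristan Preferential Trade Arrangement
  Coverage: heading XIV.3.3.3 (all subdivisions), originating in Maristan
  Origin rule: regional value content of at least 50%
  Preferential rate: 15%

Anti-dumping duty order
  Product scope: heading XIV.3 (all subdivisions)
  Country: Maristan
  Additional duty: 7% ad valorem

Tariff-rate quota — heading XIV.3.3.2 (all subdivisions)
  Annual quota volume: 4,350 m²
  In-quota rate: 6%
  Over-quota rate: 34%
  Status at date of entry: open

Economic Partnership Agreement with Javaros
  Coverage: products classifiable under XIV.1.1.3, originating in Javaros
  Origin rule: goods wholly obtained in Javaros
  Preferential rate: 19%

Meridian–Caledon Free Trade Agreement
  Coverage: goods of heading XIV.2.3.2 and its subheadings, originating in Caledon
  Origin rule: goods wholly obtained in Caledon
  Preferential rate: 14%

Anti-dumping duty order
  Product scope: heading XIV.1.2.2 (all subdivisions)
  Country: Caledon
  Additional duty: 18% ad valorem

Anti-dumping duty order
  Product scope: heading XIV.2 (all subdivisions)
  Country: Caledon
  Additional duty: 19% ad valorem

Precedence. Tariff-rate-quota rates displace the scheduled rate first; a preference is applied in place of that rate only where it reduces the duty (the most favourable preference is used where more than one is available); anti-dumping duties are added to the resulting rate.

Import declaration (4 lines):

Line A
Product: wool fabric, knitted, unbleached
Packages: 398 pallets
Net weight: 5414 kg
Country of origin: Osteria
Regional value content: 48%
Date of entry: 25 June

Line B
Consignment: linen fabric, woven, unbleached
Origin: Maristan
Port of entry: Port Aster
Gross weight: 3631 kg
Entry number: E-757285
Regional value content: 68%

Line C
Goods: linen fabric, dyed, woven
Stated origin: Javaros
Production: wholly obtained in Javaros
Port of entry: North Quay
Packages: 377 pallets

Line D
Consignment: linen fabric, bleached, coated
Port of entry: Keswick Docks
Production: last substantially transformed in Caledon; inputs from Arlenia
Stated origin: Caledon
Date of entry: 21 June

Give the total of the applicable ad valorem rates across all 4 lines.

Line A: wool → XIV.4; knitted → XIV.4.1; unbleached → XIV.4.1.2. Scheduled 2%. Osteria agreement on XIV.4.1: RVC < 50%. → 2%.
Line B: linen → XIV.3; woven → XIV.3.3; unbleached → XIV.3.3.2. Scheduled 22%. quota on XIV.3.3.2 open → in-quota 6%; Maristan agreement on XIV.3.3.3: XIV.3.3.2 not covered; anti-dumping (Maristan, XIV.3): +7%; total 6% + 7% = 13%. → 13%.
Line C: linen → XIV.3; woven → XIV.3.3; dyed → XIV.3.3.1. Scheduled 35%. Javaros agreement on XIV.1.1.3: XIV.3.3.1 not covered. → 35%.
Line D: linen → XIV.3; coated → XIV.3.2; bleached → XIV.3.2.1. Scheduled 16%. Caledon agreement on XIV.2.3.2: XIV.3.2.1 not covered. → 16%.
Sum: 2% + 13% + 35% + 16% = 66%.

66%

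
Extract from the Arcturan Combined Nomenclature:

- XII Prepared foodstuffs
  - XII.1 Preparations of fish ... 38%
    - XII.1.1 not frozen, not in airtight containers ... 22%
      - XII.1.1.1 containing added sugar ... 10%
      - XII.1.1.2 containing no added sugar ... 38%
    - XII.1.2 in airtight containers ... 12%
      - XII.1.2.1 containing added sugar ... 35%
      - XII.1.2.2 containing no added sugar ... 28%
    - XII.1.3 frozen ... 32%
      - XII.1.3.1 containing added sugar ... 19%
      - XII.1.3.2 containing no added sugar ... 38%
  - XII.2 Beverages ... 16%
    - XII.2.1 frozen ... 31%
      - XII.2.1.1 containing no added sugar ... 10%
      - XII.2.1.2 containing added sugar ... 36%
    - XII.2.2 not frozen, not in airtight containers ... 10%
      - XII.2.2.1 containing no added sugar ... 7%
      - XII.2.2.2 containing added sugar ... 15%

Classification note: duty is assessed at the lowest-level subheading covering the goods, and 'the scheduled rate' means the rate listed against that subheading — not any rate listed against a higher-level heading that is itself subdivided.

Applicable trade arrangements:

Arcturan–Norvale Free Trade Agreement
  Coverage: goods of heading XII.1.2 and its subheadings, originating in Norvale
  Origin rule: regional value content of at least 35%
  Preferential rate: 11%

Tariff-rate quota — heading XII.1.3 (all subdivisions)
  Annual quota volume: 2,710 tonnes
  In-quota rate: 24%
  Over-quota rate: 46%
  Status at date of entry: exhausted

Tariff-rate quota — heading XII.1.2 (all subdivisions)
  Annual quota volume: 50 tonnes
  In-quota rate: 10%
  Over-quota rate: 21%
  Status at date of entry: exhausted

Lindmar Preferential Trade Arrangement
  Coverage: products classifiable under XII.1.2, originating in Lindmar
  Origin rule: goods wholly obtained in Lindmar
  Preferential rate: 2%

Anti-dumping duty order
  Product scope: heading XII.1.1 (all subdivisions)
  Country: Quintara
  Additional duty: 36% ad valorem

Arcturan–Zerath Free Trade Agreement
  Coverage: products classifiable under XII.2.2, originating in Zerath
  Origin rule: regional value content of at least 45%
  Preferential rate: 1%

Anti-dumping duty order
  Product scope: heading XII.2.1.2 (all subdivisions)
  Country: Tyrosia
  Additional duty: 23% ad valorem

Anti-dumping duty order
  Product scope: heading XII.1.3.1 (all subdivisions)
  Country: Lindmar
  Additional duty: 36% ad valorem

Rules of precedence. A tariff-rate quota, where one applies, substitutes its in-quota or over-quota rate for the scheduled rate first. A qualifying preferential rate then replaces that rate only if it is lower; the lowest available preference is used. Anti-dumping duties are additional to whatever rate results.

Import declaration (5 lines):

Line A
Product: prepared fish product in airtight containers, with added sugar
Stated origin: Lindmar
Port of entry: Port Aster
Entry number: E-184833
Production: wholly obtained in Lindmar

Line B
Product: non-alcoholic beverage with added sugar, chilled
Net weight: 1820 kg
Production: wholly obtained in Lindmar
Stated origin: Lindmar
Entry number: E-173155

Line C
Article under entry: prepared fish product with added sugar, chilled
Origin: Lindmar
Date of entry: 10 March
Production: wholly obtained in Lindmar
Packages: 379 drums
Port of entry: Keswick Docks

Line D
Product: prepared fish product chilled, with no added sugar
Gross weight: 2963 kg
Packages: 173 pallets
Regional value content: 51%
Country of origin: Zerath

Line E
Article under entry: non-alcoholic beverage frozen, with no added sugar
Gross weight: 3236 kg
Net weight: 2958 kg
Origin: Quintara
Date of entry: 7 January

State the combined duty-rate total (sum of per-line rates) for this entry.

75%

Line A: prepared fish product → XII.1; in airtight containers → XII.1.2; with added sugar → XII.1.2.1. Scheduled 35%. quota on XII.1.2 exhausted → over-quota 21%; Lindmar agreement on XII.1.2: wholly obtained → 2% available; preferential 2%. → 2%.
Line B: non-alcoholic beverage → XII.2; chilled → XII.2.2; with added sugar → XII.2.2.2. Scheduled 15%. Lindmar agreement on XII.1.2: XII.2.2.2 not covered. → 15%.
Line C: prepared fish product → XII.1; chilled → XII.1.1; with added sugar → XII.1.1.1. Scheduled 10%. Lindmar agreement on XII.1.2: XII.1.1.1 not covered. → 10%.
Line D: prepared fish product → XII.1; chilled → XII.1.1; with no added sugar → XII.1.1.2. Scheduled 38%. Zerath agreement on XII.2.2: XII.1.1.2 not covered. → 38%.
Line E: non-alcoholic beverage → XII.2; frozen → XII.2.1; with no added sugar → XII.2.1.1. Scheduled 10%. No special measure applies. → 10%.
Sum: 2% + 15% + 10% + 38% + 10% = 75%.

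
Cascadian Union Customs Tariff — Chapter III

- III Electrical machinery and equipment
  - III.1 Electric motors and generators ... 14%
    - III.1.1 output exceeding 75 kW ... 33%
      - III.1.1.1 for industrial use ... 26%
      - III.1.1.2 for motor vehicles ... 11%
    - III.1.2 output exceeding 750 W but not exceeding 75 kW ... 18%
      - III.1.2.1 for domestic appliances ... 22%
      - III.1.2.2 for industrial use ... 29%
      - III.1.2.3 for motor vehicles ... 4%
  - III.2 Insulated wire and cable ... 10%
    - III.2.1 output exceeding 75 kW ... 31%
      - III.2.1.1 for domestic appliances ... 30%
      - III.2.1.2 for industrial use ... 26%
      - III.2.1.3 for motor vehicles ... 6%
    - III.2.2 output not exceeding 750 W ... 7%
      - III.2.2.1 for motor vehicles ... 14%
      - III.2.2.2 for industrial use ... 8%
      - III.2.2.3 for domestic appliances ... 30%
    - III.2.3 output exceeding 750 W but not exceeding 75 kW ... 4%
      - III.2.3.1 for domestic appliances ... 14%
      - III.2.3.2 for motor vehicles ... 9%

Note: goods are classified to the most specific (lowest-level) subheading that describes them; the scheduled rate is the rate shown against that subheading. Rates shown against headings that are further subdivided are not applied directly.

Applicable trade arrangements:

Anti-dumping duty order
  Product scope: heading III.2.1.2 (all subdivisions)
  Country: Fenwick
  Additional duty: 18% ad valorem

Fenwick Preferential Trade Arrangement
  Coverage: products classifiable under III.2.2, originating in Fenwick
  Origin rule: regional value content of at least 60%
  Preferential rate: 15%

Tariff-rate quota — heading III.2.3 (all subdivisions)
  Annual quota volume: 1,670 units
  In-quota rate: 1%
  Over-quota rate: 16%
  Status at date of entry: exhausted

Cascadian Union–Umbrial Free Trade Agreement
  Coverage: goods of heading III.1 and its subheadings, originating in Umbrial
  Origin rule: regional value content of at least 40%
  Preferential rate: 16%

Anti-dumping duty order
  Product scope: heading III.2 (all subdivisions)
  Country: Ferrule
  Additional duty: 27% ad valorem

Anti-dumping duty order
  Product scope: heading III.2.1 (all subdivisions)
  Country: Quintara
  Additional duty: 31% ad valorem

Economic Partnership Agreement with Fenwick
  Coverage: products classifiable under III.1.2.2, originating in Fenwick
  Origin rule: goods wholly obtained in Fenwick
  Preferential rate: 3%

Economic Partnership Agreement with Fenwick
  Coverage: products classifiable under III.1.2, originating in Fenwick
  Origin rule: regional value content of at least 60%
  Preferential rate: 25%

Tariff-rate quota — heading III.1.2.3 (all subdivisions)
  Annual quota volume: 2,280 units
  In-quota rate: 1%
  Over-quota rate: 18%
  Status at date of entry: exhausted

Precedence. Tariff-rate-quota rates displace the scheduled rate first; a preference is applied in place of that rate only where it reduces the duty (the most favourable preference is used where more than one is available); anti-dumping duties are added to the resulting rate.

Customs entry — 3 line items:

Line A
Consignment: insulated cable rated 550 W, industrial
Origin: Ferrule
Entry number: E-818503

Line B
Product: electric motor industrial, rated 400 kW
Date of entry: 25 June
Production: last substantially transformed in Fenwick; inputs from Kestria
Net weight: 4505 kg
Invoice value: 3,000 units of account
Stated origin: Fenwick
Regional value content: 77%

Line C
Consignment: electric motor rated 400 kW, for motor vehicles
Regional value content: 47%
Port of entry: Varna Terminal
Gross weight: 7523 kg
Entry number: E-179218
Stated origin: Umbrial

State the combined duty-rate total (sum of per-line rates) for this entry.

72%

Line A: insulated cable → III.2; rated 550 W → III.2.2; industrial → III.2.2.2. Scheduled 8%. anti-dumping (Ferrule, III.2): +27%; total 8% + 27% = 35%. → 35%.
Line B: electric motor → III.1; rated 400 kW → III.1.1; industrial → III.1.1.1. Scheduled 26%. Fenwick agreement on III.2.2: III.1.1.1 not covered; Fenwick agreement on III.1.2.2: III.1.1.1 not covered; Fenwick agreement on III.1.2: III.1.1.1 not covered. → 26%.
Line C: electric motor → III.1; rated 400 kW → III.1.1; for motor vehicles → III.1.1.2. Scheduled 11%. Umbrial agreement on III.1: RVC ≥ 40% → 16% available; preference 16% not lower than 11% → no reduction. → 11%.
Sum: 35% + 26% + 11% = 72%.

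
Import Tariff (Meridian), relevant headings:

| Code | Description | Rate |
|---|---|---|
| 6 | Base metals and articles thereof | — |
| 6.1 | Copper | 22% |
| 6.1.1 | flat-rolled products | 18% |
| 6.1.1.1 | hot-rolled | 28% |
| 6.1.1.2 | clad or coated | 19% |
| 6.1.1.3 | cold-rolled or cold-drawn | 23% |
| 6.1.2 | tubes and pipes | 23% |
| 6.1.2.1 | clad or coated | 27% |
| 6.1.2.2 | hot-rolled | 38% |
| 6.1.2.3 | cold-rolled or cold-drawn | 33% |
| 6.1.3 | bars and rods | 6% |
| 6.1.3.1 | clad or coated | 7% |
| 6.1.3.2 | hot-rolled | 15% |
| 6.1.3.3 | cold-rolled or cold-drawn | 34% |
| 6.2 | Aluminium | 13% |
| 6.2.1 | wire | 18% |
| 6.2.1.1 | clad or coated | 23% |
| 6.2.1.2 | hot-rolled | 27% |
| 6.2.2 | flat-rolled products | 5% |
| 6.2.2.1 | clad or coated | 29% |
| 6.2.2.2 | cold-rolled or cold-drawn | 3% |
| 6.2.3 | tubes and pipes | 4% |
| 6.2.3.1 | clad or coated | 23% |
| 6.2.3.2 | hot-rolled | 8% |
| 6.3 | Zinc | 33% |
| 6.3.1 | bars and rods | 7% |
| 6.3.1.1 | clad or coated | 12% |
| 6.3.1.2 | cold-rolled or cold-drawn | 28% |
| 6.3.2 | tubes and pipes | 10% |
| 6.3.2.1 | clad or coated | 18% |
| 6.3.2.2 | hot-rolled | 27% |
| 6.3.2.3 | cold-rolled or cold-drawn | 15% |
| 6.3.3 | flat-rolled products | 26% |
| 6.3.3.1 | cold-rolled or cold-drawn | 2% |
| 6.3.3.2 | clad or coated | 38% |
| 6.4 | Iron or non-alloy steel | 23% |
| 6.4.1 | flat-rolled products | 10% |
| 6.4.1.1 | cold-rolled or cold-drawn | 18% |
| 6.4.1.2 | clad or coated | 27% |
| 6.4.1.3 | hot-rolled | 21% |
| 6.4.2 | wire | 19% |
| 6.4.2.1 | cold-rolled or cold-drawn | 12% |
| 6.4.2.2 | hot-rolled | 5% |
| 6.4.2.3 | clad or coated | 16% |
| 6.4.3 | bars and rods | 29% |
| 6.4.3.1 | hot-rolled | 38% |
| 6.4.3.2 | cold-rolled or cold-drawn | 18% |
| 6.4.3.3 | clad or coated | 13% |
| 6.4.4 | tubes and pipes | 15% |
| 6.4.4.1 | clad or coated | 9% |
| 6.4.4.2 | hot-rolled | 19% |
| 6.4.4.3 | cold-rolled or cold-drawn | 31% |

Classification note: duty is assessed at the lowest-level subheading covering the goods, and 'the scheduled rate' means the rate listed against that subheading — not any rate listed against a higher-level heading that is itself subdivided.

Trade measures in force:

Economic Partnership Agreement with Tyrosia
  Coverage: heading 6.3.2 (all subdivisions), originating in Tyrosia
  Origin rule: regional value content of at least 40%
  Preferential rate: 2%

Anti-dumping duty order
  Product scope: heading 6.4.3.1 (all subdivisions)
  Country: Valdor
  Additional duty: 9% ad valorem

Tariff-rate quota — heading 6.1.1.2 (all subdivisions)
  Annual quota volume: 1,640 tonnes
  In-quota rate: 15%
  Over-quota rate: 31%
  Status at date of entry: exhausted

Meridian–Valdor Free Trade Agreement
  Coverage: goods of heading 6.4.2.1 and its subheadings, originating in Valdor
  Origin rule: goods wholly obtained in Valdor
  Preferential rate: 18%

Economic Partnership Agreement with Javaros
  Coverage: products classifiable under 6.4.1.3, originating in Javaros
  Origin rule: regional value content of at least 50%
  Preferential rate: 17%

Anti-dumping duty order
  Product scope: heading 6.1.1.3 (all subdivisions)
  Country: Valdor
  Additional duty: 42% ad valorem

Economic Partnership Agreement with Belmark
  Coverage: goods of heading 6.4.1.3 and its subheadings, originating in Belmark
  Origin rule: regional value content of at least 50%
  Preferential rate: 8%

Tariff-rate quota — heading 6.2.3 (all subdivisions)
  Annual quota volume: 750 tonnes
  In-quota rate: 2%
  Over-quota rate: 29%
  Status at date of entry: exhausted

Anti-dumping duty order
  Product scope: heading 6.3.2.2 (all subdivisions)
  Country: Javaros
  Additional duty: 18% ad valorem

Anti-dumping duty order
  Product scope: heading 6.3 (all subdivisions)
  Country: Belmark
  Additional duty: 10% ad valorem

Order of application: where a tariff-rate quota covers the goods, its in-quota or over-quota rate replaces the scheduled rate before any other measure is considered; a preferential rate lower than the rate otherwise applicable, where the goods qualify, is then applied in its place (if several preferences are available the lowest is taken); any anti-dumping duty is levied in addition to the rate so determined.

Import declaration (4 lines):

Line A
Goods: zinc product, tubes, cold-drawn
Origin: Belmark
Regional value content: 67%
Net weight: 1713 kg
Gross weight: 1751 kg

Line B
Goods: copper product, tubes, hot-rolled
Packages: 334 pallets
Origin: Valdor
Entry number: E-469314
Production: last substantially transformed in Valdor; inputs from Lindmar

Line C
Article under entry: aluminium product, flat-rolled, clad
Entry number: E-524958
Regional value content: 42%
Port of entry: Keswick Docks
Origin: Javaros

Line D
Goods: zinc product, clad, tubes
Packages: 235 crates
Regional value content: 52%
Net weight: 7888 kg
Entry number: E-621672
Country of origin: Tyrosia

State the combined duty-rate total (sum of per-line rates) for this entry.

Line A: zinc → 6.3; tubes → 6.3.2; cold-drawn → 6.3.2.3. Scheduled 15%. Belmark agreement on 6.4.1.3: 6.3.2.3 not covered; anti-dumping (Belmark, 6.3): +10%; total 15% + 10% = 25%. → 25%.
Line B: copper → 6.1; tubes → 6.1.2; hot-rolled → 6.1.2.2. Scheduled 38%. Valdor agreement on 6.4.2.1: 6.1.2.2 not covered. → 38%.
Line C: aluminium → 6.2; flat-rolled → 6.2.2; clad → 6.2.2.1. Scheduled 29%. Javaros agreement on 6.4.1.3: 6.2.2.1 not covered. → 29%.
Line D: zinc → 6.3; tubes → 6.3.2; clad → 6.3.2.1. Scheduled 18%. Tyrosia agreement on 6.3.2: RVC ≥ 40% → 2% available; preferential 2%. → 2%.
Sum: 25% + 38% + 29% + 2% = 94%.

94%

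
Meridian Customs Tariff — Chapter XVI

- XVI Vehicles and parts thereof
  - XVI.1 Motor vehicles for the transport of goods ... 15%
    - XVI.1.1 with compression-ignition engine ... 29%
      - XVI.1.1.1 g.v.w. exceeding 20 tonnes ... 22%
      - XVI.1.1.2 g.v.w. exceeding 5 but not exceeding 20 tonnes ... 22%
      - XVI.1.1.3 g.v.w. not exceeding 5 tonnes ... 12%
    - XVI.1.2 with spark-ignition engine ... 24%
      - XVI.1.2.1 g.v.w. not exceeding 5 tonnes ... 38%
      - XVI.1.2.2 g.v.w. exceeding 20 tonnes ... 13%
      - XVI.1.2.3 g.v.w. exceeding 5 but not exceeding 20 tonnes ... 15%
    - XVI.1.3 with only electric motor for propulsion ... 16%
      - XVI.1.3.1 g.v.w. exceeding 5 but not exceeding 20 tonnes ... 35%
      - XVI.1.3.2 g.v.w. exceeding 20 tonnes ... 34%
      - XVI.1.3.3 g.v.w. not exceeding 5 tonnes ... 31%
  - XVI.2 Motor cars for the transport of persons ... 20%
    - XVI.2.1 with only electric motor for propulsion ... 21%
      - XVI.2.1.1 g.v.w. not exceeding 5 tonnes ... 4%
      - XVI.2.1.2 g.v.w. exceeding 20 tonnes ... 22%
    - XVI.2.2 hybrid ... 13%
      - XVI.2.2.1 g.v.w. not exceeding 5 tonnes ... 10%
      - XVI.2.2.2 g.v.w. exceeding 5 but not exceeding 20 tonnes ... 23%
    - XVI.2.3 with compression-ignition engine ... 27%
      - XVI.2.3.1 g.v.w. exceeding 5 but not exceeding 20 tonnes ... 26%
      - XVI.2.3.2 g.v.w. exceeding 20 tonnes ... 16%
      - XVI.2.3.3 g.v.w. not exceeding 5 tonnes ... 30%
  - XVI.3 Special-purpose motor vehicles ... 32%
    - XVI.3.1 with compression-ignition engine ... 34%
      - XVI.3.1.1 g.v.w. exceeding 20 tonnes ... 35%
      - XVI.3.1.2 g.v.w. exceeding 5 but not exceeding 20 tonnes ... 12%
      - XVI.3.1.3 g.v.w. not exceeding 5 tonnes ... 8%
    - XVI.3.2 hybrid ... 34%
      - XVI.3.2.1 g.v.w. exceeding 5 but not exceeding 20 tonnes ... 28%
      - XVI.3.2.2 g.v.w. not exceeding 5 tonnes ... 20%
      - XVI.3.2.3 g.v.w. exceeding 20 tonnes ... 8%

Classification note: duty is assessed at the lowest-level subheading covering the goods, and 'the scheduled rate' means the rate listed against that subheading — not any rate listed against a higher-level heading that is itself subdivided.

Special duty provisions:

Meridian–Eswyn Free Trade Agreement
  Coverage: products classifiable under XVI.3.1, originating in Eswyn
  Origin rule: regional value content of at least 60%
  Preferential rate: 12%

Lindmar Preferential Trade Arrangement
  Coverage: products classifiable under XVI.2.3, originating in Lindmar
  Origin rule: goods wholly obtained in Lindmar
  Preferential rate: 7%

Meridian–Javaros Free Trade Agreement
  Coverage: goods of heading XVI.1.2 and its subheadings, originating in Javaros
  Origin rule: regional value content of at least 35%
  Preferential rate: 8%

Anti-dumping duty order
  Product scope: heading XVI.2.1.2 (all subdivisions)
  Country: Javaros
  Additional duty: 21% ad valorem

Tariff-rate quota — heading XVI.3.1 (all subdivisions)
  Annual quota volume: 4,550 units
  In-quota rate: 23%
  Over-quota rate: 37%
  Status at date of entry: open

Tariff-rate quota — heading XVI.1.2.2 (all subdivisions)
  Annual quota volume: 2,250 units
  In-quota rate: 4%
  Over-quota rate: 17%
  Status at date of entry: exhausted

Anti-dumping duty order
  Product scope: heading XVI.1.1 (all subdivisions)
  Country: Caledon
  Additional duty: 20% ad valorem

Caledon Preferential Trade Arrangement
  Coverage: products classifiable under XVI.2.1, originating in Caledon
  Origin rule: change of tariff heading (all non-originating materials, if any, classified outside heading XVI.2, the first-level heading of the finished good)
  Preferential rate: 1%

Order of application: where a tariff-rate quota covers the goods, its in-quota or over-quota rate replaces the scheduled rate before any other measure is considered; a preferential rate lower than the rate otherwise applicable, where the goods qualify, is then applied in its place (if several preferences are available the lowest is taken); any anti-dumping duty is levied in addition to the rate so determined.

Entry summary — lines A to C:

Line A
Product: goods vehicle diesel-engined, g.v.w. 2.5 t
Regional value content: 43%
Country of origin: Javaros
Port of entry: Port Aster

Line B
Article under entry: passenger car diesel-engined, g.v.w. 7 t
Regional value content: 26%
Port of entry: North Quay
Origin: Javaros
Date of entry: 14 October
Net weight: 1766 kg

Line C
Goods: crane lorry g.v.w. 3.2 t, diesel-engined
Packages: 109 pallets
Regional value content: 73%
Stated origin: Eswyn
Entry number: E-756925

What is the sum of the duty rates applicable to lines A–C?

Line A: goods vehicle → XVI.1; diesel-engined → XVI.1.1; g.v.w. 2.5 t → XVI.1.1.3. Scheduled 12%. Javaros agreement on XVI.1.2: XVI.1.1.3 not covered. → 12%.
Line B: passenger car → XVI.2; diesel-engined → XVI.2.3; g.v.w. 7 t → XVI.2.3.1. Scheduled 26%. Javaros agreement on XVI.1.2: XVI.2.3.1 not covered. → 26%.
Line C: crane lorry → XVI.3; diesel-engined → XVI.3.1; g.v.w. 3.2 t → XVI.3.1.3. Scheduled 8%. quota on XVI.3.1 open → in-quota 23%; Eswyn agreement on XVI.3.1: RVC ≥ 60% → 12% available; preferential 12%. → 12%.
Sum: 12% + 26% + 12% = 50%.

50%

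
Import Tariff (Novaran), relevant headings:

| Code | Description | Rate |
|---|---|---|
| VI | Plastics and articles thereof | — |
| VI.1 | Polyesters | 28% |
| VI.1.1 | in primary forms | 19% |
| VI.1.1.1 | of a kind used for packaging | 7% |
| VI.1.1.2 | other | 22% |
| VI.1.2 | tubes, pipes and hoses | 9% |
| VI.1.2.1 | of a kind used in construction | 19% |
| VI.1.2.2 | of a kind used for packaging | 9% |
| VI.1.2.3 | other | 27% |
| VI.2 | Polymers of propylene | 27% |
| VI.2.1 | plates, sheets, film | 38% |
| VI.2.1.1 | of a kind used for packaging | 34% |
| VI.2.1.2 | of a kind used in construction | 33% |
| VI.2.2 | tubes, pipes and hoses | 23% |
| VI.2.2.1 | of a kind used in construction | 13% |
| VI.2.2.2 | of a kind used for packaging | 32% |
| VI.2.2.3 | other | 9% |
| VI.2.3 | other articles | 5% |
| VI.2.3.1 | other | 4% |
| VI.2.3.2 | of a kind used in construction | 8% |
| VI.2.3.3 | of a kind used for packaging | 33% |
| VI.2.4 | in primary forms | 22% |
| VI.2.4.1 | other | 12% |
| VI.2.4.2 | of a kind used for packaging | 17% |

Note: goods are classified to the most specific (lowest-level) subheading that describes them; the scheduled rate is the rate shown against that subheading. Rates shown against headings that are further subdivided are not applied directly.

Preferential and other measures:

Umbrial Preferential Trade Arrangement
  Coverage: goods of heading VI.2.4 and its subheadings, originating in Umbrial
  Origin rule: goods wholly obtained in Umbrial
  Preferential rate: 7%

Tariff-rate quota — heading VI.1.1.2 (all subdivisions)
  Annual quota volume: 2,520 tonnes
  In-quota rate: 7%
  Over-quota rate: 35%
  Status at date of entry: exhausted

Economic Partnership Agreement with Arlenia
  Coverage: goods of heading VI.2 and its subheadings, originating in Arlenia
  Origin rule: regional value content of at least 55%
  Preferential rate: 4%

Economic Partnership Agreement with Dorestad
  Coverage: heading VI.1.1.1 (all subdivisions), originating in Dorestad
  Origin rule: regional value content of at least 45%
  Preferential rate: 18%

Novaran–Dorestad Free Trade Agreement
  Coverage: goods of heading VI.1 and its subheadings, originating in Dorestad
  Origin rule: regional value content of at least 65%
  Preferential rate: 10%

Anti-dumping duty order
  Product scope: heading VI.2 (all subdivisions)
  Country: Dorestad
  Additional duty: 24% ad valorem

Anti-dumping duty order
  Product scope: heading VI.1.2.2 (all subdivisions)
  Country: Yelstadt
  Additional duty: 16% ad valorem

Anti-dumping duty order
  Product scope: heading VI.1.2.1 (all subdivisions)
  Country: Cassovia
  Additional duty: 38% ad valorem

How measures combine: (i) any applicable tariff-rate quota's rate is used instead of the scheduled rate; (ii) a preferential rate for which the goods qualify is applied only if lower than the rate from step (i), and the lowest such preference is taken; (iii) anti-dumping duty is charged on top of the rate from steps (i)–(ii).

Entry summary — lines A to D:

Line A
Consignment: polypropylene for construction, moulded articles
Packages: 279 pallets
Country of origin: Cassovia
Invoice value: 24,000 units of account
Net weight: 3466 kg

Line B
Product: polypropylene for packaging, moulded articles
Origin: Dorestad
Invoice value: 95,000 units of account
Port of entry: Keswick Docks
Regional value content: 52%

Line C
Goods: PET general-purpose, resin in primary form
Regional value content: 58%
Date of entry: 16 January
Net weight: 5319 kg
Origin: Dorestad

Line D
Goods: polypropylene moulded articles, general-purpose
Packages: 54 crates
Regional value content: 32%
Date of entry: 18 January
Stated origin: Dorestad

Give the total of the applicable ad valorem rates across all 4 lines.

128%

Line A: polypropylene → VI.2; moulded articles → VI.2.3; for construction → VI.2.3.2. Scheduled 8%. No special measure applies. → 8%.
Line B: polypropylene → VI.2; moulded articles → VI.2.3; for packaging → VI.2.3.3. Scheduled 33%. Dorestad agreement on VI.1.1.1: VI.2.3.3 not covered; Dorestad agreement on VI.1: VI.2.3.3 not covered; anti-dumping (Dorestad, VI.2): +24%; total 33% + 24% = 57%. → 57%.
Line C: PET → VI.1; resin in primary form → VI.1.1; general-purpose → VI.1.1.2. Scheduled 22%. quota on VI.1.1.2 exhausted → over-quota 35%; Dorestad agreement on VI.1.1.1: VI.1.1.2 not covered; Dorestad agreement on VI.1: RVC < 65%. → 35%.
Line D: polypropylene → VI.2; moulded articles → VI.2.3; general-purpose → VI.2.3.1. Scheduled 4%. Dorestad agreement on VI.1.1.1: VI.2.3.1 not covered; Dorestad agreement on VI.1: VI.2.3.1 not covered; anti-dumping (Dorestad, VI.2): +24%; total 4% + 24% = 28%. → 28%.
Sum: 8% + 57% + 35% + 28% = 128%.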